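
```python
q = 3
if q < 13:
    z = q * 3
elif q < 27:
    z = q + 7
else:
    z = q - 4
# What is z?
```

Trace:
`q = 3` → q = 3
`if q < 13: ...` → q < 13 is True → z = 9
So z = 9

Answer: 9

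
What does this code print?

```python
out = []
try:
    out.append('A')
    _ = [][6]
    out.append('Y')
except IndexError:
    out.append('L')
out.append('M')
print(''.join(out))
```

Execution trace: 'A' (try body) → 'L' (except IndexError) → 'M' (after the try/except). Output: ALM

Answer: ALM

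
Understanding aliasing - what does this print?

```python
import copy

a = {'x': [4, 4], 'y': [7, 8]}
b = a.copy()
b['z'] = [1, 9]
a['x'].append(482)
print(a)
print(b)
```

Key concept: shallow copy of dict with mutable values.
Step by step:
`a = {'x': [4, 4], 'y': [7, 8]}` → a = {'x': [4, 4], 'y': [7, 8]}
`b = a.copy()` → b = {'x': [4, 4], 'y': [7, 8]}
`b['z'] = [1, 9]` → b = {'x': [4, 4], 'y': [7, 8], 'z': [1, 9]}
`a['x'].append(482)` → a = {'x': [4, 4, 482], 'y': [7, 8]}; b = {'x': [4, 4, 482], 'y': [7, 8], 'z': [1, 9]}
`print(a)` → prints {'x': [4, 4, 482], 'y': [7, 8]}
`print(b)` → prints {'x': [4, 4, 482], 'y': [7, 8], 'z': [1, 9]}

Answer:
{'x': [4, 4, 482], 'y': [7, 8]}
{'x': [4, 4, 482], 'y': [7, 8], 'z': [1, 9]}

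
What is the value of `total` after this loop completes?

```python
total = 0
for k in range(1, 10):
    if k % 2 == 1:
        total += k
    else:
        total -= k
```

Add odd, subtract even
`total` takes the values: 0 → 1 → -1 → 2 → -2 → 3 → -3 → 4 → -4 → 5

Answer: 5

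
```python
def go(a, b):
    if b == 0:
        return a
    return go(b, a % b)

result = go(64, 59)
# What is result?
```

go(64, 59) -> go(59, 5) -> go(5, 4) -> go(4, 1) -> go(1, 0) -> 1

Answer: 1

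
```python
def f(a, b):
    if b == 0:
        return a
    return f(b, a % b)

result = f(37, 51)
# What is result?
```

f(37, 51) -> f(51, 37) -> f(37, 14) -> f(14, 9) -> f(9, 5) -> f(5, 4) -> f(4, 1) -> f(1, 0) -> 1

Answer: 1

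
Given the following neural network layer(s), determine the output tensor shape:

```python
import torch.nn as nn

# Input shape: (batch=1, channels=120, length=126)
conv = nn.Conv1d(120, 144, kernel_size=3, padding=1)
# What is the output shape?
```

Input: (1, 120, 126) -> Output: (1, 144, 126)

Answer: (1, 144, 126)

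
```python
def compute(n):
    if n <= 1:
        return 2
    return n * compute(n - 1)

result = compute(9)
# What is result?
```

compute(9) = 9 * 8 * 7 * 6 * 5 * 4 * 3 * 2 * 2 = 725760

Answer: 725760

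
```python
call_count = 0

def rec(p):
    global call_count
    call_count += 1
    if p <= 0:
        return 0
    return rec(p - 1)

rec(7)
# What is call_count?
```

Linear recursion stepping by 1: 8 calls from p=7 down to ≤0.

Answer: 8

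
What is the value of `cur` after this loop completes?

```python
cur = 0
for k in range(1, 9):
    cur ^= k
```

XOR of 1 to 8
`cur` takes the values: 0 → 1 → 3 → 0 → 4 → 1 → 7 → 0 → 8

Answer: 8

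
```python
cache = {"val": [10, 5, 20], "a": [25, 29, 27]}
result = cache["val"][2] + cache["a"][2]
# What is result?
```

Trace:
`cache = {"val": [10, 5, 20], "a": [25, 29, 27]}` → cache = {'val': [10, 5, 20], 'a': [25, 29, 27]}
`result = cache["val"][2] + cache["a"][2]` → result = 47
So result = 47

Answer: 47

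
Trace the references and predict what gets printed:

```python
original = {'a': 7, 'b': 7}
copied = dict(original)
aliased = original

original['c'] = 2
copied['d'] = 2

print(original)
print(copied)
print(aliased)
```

Key concept: dict() creates copy, assignment creates alias.
Step by step:
`original = {'a': 7, 'b': 7}` → original = {'a': 7, 'b': 7}
`copied = dict(original)` → copied = {'a': 7, 'b': 7}
`aliased = original` → aliased = {'a': 7, 'b': 7} (same object as original)
`original['c'] = 2` → original = {'a': 7, 'b': 7, 'c': 2} (same object as aliased); aliased = {'a': 7, 'b': 7, 'c': 2} (same object as original)
`copied['d'] = 2` → copied = {'a': 7, 'b': 7, 'd': 2}
`print(original)` → prints {'a': 7, 'b': 7, 'c': 2}
`print(copied)` → prints {'a': 7, 'b': 7, 'd': 2}
`print(aliased)` → prints {'a': 7, 'b': 7, 'c': 2}

Answer:
{'a': 7, 'b': 7, 'c': 2}
{'a': 7, 'b': 7, 'd': 2}
{'a': 7, 'b': 7, 'c': 2}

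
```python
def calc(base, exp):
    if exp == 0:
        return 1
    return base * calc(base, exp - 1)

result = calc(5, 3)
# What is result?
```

calc(5, 3) = 5 * 5 * 5 = 125

Answer: 125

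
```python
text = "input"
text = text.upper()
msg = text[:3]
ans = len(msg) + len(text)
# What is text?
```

Trace:
`text = "input"` → text = 'input'
`text = text.upper()` → text = 'INPUT'
`msg = text[:3]` → msg = 'INP'
`ans = len(msg) + len(text)` → ans = 8
So text = 'INPUT'

Answer: 'INPUT'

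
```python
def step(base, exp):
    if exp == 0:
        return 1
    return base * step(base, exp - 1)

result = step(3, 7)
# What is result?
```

step(3, 7) = 3 * 3 * 3 * 3 * 3 * 3 * 3 = 2187

Answer: 2187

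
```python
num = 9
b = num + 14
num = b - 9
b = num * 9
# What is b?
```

Trace:
`num = 9` → num = 9
`b = num + 14` → b = 23
`num = b - 9` → num = 14
`b = num * 9` → b = 126
So b = 126

Answer: 126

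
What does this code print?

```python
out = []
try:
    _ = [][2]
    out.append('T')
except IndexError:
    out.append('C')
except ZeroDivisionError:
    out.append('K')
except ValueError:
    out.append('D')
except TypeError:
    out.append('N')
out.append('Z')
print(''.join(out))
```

Execution trace: 'C' (except IndexError) → 'Z' (after the try/except). Output: CZ

Answer: CZ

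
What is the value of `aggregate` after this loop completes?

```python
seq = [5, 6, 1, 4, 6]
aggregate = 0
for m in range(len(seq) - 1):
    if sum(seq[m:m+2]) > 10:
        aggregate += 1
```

Count windows with sum > 10
`aggregate` takes the values: 0 → 1

Answer: 1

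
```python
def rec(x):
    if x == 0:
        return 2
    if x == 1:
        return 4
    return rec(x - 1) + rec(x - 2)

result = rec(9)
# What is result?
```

Build up from base cases: rec(0)=2, rec(1)=4, rec(2)=6, rec(3)=10, rec(4)=16, rec(5)=26, rec(6)=42, ..., rec(9)=178

Answer: 178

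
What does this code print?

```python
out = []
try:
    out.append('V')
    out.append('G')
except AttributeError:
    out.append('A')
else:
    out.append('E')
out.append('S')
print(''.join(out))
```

Execution trace: 'V' (try body) → 'G' (try body, no exception) → 'E' (else) → 'S' (after the try/except). Output: VGES

Answer: VGES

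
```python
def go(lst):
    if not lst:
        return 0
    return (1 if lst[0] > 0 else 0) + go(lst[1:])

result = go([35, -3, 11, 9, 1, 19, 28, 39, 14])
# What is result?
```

Count of positive elements in [35, -3, 11, 9, 1, 19, 28, 39, 14] = 8

Answer: 8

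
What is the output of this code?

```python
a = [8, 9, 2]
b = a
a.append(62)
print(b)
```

Key concept: basic list aliasing.
Step by step:
`a = [8, 9, 2]` → a = [8, 9, 2]
`b = a` → b = [8, 9, 2] (same object as a)
`a.append(62)` → a = [8, 9, 2, 62] (same object as b); b = [8, 9, 2, 62] (same object as a)
`print(b)` → prints [8, 9, 2, 62]

Answer: [8, 9, 2, 62]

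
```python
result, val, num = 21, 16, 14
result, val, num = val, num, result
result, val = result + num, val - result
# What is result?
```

Trace:
`result, val, num = 21, 16, 14` → result = 21; val = 16; num = 14
`result, val, num = val, num, result` → result = 16; val = 14; num = 21
`result, val = result + num, val - result` → result = 37; val = -2
So result = 37

Answer: 37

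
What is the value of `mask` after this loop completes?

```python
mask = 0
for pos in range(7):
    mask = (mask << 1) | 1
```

Build 7 consecutive 1-bits: 0b1111111
`mask` takes the values: 0 → 1 → 3 → 7 → 15 → 31 → 63 → 127

Answer: 127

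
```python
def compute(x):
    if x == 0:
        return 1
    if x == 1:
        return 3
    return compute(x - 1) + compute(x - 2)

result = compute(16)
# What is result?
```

Build up from base cases: compute(0)=1, compute(1)=3, compute(2)=4, compute(3)=7, compute(4)=11, compute(5)=18, compute(6)=29, ..., compute(16)=3571

Answer: 3571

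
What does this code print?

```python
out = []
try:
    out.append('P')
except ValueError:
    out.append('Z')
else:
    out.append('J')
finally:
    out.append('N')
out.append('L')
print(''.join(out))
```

Execution trace: 'P' (try body, no exception) → 'J' (else) → 'N' (finally) → 'L' (after the try/except). Output: PJNL

Answer: PJNL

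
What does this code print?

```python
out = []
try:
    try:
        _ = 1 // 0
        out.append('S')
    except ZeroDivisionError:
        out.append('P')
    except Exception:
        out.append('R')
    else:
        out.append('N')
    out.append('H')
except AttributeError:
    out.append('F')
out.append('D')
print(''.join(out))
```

Execution trace: 'P' (inner except ZeroDivisionError) → 'H' (try body, no exception) → 'D' (after the try/except). Output: PHD

Answer: PHD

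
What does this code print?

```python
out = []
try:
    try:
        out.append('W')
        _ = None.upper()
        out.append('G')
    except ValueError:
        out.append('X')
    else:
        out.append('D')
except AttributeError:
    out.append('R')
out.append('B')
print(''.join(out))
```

Execution trace: 'W' (try body) → 'R' (outer except AttributeError) → 'B' (after the try/except). Output: WRB

Answer: WRB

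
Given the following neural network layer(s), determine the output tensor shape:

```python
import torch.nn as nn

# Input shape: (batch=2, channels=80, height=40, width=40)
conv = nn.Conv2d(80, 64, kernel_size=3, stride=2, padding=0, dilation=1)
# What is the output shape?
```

Input: (2, 80, 40, 40) -> Output: (2, 64, 19, 19)

Answer: (2, 64, 19, 19)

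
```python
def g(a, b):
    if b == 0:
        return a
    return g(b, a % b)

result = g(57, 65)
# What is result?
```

g(57, 65) -> g(65, 57) -> g(57, 8) -> g(8, 1) -> g(1, 0) -> 1

Answer: 1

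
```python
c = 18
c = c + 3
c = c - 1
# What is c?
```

Trace:
`c = 18` → c = 18
`c = c + 3` → c = 21
`c = c - 1` → c = 20
So c = 20

Answer: 20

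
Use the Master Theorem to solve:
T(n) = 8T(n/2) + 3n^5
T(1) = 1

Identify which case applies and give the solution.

a=8, b=2, f(n)=3n^5. log_2(8) = 3. Since c=5 > 3 and the regularity condition holds (8(n/2)^5 = (8/2^5)n^5 with 8/2^5 < 1), Case 3 applies: T(n) = Θ(f(n)) = O(n^5).

Answer: O(n^5) - Case 3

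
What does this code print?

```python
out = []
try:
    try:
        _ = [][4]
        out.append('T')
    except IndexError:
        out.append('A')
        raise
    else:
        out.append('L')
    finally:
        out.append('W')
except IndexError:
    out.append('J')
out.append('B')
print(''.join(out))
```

Execution trace: 'A' (except IndexError) → 'W' (finally) → 'J' (outer except IndexError) → 'B' (after the try/except). Output: AWJB

Answer: AWJB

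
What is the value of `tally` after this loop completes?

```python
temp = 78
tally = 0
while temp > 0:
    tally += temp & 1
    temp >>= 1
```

Count set bits in 78 (binary: 0b1001110)
`tally` takes the values: 0 → 1 → 2 → 3 → 4

Answer: 4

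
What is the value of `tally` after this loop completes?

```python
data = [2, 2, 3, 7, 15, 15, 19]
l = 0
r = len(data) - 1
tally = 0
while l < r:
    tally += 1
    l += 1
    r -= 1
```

Iterations until pointers meet (list length 7)
`tally` takes the values: 0 → 1 → 2 → 3

Answer: 3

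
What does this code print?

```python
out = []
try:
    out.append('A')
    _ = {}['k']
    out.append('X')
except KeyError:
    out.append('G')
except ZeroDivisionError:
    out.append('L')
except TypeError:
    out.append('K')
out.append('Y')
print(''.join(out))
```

Execution trace: 'A' (try body) → 'G' (except KeyError) → 'Y' (after the try/except). Output: AGY

Answer: AGY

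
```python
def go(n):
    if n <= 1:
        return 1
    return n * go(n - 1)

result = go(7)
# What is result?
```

go(7) = 7 * 6 * 5 * 4 * 3 * 2 * 1 = 5040

Answer: 5040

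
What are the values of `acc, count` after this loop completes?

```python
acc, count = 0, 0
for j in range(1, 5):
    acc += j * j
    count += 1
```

Sum of squares and count
`acc, count` takes the values: (0, 0) → (1, 0) → (1, 1) → (5, 1) → (5, 2) → (14, 2) → (14, 3) → (30, 3) → (30, 4)

Answer: 30, 4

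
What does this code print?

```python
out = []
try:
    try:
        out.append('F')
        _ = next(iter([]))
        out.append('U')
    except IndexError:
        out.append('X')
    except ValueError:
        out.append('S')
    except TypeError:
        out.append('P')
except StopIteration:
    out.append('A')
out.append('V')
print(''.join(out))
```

Execution trace: 'F' (try body) → 'A' (outer except StopIteration) → 'V' (after the try/except). Output: FAV

Answer: FAV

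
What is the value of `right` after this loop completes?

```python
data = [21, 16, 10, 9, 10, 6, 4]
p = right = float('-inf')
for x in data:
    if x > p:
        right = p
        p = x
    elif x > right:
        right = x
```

Second largest (with repeats) in [21, 16, 10, 9, 10, 6, 4]
`right` takes the values: -inf → 16

Answer: 16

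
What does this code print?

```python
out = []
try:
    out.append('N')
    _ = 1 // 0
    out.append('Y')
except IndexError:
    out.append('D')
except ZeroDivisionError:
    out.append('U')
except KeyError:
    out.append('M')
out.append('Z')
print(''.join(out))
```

Execution trace: 'N' (try body) → 'U' (except ZeroDivisionError) → 'Z' (after the try/except). Output: NUZ

Answer: NUZ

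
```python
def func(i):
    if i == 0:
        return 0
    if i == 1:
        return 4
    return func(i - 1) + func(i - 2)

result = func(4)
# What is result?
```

Build up from base cases: func(0)=0, func(1)=4, func(2)=4, func(3)=8, func(4)=12

Answer: 12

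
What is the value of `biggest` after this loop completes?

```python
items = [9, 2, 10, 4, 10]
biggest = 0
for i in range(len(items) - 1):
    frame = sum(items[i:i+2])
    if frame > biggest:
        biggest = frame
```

Max sum of 2-element window in [9, 2, 10, 4, 10]
`biggest` takes the values: 0 → 11 → 12 → 14

Answer: 14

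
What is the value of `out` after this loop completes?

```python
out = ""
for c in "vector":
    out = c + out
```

Reverse 'vector'
`out` takes the values: "" → "v" → "ev" → "cev" → "tcev" → "otcev" → "rotcev"

Answer: "rotcev"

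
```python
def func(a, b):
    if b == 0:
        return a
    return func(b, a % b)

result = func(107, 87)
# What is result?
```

func(107, 87) -> func(87, 20) -> func(20, 7) -> func(7, 6) -> func(6, 1) -> func(1, 0) -> 1

Answer: 1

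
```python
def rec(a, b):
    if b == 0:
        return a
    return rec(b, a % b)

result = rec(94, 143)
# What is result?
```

rec(94, 143) -> rec(143, 94) -> rec(94, 49) -> rec(49, 45) -> rec(45, 4) -> rec(4, 1) -> rec(1, 0) -> 1

Answer: 1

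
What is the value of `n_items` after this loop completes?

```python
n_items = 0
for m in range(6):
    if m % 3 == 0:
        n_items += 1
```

Count numbers divisible by 3 in range(6)
`n_items` takes the values: 0 → 1 → 2

Answer: 2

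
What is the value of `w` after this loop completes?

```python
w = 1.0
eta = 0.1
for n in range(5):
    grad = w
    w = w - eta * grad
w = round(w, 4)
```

Gradient descent: w = 1.0 * (1 - 0.1)^5
`w` takes the values: 1.0 → 0.9 → 0.81 → 0.729 → 0.6561 → 0.59049 → 0.5905

Answer: 0.5905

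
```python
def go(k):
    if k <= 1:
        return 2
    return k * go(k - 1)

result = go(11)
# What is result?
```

go(11) = 11 * 10 * 9 * 8 * 7 * 6 * 5 * 4 * 3 * 2 * 2 = 79833600

Answer: 79833600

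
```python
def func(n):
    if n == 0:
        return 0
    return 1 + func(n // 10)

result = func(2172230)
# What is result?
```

Count of digits of 2172230: 7

Answer: 7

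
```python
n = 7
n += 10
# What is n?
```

Trace:
`n = 7` → n = 7
`n += 10` → n = 17
So n = 17

Answer: 17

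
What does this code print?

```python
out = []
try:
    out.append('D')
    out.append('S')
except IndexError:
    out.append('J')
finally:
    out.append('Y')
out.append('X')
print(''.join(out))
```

Execution trace: 'D' (try body) → 'S' (try body, no exception) → 'Y' (finally) → 'X' (after the try/except). Output: DSYX

Answer: DSYX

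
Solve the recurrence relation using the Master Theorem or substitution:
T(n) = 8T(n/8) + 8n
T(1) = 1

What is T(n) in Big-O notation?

By Master Theorem: a=8, b=8, f(n)=8n. Since log_8(8) = 1 and f(n) = Θ(n^1), Case 2 applies. T(n) = O(n log n).

Answer: O(n log n)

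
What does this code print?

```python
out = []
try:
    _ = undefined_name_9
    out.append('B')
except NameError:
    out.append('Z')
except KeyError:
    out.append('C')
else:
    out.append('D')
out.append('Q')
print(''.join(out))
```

Execution trace: 'Z' (except NameError) → 'Q' (after the try/except). Output: ZQ

Answer: ZQ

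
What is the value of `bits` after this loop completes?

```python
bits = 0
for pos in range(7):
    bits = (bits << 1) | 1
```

Build 7 consecutive 1-bits: 0b1111111
`bits` takes the values: 0 → 1 → 3 → 7 → 15 → 31 → 63 → 127

Answer: 127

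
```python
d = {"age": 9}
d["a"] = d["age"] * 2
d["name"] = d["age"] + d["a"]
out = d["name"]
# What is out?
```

Trace:
`d = {"age": 9}` → d = {'age': 9}
`d["a"] = d["age"] * 2` → d = {'age': 9, 'a': 18}
`d["name"] = d["age"] + d["a"]` → d = {'age': 9, 'a': 18, 'name': 27}
`out = d["name"]` → out = 27
So out = 27

Answer: 27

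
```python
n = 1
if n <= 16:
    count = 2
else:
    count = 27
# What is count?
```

Trace:
`n = 1` → n = 1
`if n <= 16: ...` → n <= 16 is True → count = 2
So count = 2

Answer: 2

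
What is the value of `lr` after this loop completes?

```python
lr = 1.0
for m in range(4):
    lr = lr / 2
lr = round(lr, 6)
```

Halving LR 4 times: 1 / 2^4
`lr` takes the values: 1.0 → 0.5 → 0.25 → 0.125 → 0.0625

Answer: 0.0625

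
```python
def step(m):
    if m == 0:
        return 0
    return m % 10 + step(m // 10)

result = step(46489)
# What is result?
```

Sum of digits of 46489: 9 + 8 + 4 + 6 + 4 = 31

Answer: 31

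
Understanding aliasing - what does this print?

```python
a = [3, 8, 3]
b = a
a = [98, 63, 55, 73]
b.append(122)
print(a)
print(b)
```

Key concept: rebinding vs mutation: a is rebound to a new list, b still points at the original.
Step by step:
`a = [3, 8, 3]` → a = [3, 8, 3]
`b = a` → b = [3, 8, 3] (same object as a)
`a = [98, 63, 55, 73]` → a = [98, 63, 55, 73]
`b.append(122)` → b = [3, 8, 3, 122]
`print(a)` → prints [98, 63, 55, 73]
`print(b)` → prints [3, 8, 3, 122]

Answer:
[98, 63, 55, 73]
[3, 8, 3, 122]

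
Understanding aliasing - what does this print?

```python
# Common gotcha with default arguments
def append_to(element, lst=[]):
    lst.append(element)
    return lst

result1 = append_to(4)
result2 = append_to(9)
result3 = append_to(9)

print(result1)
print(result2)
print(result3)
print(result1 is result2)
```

Key concept: mutable default argument gotcha.
Step by step:
`result1 = append_to(4)` → result1 = [4]
`result2 = append_to(9)` → result1 = [4, 9] (same object as result2); result2 = [4, 9] (same object as result1)
`result3 = append_to(9)` → result1 = [4, 9, 9] (same object as result2, result3); result2 = [4, 9, 9] (same object as result1, result3); result3 = [4, 9, 9] (same object as result1, result2)
`print(result1)` → prints [4, 9, 9]
`print(result2)` → prints [4, 9, 9]
`print(result3)` → prints [4, 9, 9]
`print(result1 is result2)` → prints True

Answer:
[4, 9, 9]
[4, 9, 9]
[4, 9, 9]
True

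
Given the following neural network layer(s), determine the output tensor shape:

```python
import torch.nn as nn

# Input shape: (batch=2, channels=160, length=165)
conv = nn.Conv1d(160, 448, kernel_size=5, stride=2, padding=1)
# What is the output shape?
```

Input: (2, 160, 165) -> Output: (2, 448, 82)

Answer: (2, 448, 82)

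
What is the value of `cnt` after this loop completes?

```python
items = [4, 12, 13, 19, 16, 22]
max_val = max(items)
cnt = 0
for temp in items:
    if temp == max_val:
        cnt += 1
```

Count of max value 22 in [4, 12, 13, 19, 16, 22]
`cnt` takes the values: 0 → 1

Answer: 1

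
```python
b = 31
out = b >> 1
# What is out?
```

Trace:
`b = 31` → b = 31
`out = b >> 1` → out = 15
So out = 15

Answer: 15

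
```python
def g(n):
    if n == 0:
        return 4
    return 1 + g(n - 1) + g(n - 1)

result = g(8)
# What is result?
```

g(n) = 1 + 2·g(n-1), g(0)=4. Closed form: (4+1)·2^8 - 1 = 1279.

Answer: 1279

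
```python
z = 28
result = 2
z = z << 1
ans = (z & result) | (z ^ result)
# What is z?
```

Trace:
`z = 28` → z = 28
`result = 2` → result = 2
`z = z << 1` → z = 56
`ans = (z & result) | (z ^ result)` → ans = 58
So z = 56

Answer: 56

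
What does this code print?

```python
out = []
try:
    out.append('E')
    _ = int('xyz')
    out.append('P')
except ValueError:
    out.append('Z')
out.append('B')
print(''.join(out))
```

Execution trace: 'E' (try body) → 'Z' (except ValueError) → 'B' (after the try/except). Output: EZB

Answer: EZB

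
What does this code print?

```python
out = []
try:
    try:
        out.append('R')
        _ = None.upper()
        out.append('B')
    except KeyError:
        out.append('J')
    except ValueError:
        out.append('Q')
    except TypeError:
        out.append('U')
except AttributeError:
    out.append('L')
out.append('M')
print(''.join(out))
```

Execution trace: 'R' (try body) → 'L' (outer except AttributeError) → 'M' (after the try/except). Output: RLM

Answer: RLM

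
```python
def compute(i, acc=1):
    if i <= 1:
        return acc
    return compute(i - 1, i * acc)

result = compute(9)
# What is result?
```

Accumulator trace (n, acc): (9, 1) -> (8, 9) -> (7, 72) -> (6, 504) -> (5, 3024) -> (4, 15120) -> (3, 60480) -> (2, 181440) -> (1, 362880) -> return 362880

Answer: 362880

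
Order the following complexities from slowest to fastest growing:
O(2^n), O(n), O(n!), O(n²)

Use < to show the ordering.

Ordered by growth rate: O(n) < O(n²) < O(2^n) < O(n!)

Answer: O(n) < O(n²) < O(2^n) < O(n!)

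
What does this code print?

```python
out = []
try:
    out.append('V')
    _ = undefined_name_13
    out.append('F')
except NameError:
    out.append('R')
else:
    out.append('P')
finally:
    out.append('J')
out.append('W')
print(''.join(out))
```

Execution trace: 'V' (try body) → 'R' (except NameError) → 'J' (finally) → 'W' (after the try/except). Output: VRJW

Answer: VRJW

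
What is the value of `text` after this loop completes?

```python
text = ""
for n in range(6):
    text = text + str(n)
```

Concatenate digits 0 to 5
`text` takes the values: "" → "0" → "01" → "012" → "0123" → "01234" → "012345"

Answer: "012345"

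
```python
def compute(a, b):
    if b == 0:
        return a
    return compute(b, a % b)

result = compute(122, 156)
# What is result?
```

compute(122, 156) -> compute(156, 122) -> compute(122, 34) -> compute(34, 20) -> compute(20, 14) -> compute(14, 6) -> compute(6, 2) -> compute(2, 0) -> 2

Answer: 2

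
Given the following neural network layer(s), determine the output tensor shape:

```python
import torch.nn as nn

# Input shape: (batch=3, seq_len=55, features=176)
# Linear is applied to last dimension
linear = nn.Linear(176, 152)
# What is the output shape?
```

Input: (3, 55, 176) -> Output: (3, 55, 152)

Answer: (3, 55, 152)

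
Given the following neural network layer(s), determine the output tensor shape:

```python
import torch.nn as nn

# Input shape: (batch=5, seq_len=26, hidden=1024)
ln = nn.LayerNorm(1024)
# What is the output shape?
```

Input: (5, 26, 1024) -> Output: (5, 26, 1024)

Answer: (5, 26, 1024)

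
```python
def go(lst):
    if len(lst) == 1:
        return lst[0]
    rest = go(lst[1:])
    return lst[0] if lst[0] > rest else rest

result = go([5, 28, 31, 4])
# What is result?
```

Recursive max over [5, 28, 31, 4] = 31

Answer: 31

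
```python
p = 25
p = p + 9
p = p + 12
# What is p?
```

Trace:
`p = 25` → p = 25
`p = p + 9` → p = 34
`p = p + 12` → p = 46
So p = 46

Answer: 46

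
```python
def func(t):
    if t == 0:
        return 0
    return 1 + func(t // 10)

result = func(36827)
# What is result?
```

Count of digits of 36827: 5

Answer: 5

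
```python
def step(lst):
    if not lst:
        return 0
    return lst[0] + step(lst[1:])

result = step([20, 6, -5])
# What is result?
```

20 + 6 + (-5) + 0 = 21

Answer: 21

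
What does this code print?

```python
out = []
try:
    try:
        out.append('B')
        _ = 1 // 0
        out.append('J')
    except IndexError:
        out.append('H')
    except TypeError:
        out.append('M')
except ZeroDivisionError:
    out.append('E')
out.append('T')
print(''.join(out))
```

Execution trace: 'B' (try body) → 'E' (outer except ZeroDivisionError) → 'T' (after the try/except). Output: BET

Answer: BET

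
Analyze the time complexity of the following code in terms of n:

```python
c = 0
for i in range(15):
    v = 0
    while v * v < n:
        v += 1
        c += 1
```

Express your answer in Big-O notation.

Each loop level contributes: 1 × √n. Multiplying the contributions gives O(√n).

Answer: O(√n)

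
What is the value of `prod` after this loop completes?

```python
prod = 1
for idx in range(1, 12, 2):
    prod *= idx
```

Product of 1, 3, 5, ... up to 11
`prod` takes the values: 1 → 3 → 15 → 105 → 945 → 10395

Answer: 10395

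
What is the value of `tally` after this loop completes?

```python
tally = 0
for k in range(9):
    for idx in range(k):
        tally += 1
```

Triangle number: 0+1+2+...+8
`tally` takes the values: 0 → 1 → 2 → 3 → 4 → 5 → 6 → 7 → 8 → 9 → 10 → 11 → 12 → 13 → 14 → 15 → 16 → 17 → 18 → 19 → 20 → 21 → 22 → 23 → 24 → 25 → 26 → 27 → 28 → 29 → 30 → 31 → 32 → 33 → 34 → 35 → 36

Answer: 36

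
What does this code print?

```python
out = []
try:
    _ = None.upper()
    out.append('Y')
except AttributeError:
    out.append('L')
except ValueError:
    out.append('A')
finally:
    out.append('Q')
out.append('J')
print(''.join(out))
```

Execution trace: 'L' (except AttributeError) → 'Q' (finally) → 'J' (after the try/except). Output: LQJ

Answer: LQJ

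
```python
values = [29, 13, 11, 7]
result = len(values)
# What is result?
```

Trace:
`values = [29, 13, 11, 7]` → values = [29, 13, 11, 7]
`result = len(values)` → result = 4
So result = 4

Answer: 4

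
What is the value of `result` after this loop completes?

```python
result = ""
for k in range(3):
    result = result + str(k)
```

Concatenate digits 0 to 2
`result` takes the values: "" → "0" → "01" → "012"

Answer: "012"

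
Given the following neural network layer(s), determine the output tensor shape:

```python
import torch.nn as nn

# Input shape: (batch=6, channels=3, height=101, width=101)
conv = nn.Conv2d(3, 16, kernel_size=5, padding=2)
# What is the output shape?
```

Input: (6, 3, 101, 101) -> Output: (6, 16, 101, 101)

Answer: (6, 16, 101, 101)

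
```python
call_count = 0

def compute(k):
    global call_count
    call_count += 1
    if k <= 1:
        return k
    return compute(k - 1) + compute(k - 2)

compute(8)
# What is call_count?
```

Calls(k) = 1 + Calls(k-1) + Calls(k-2); Calls(0)=Calls(1)=1. For k=8 this gives 67.

Answer: 67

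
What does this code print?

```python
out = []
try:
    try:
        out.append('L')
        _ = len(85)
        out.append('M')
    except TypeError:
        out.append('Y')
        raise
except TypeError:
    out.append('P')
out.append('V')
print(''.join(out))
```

Execution trace: 'L' (inner try body) → 'Y' (inner except TypeError) → 'P' (outer except TypeError) → 'V' (after the try/except). Output: LYPV

Answer: LYPV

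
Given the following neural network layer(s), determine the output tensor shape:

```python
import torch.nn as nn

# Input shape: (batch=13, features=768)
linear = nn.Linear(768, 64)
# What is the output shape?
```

Input: (13, 768) -> Output: (13, 64)

Answer: (13, 64)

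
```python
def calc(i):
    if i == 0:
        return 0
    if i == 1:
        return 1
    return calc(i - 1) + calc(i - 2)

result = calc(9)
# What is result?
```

Build up from base cases: calc(0)=0, calc(1)=1, calc(2)=1, calc(3)=2, calc(4)=3, calc(5)=5, calc(6)=8, ..., calc(9)=34

Answer: 34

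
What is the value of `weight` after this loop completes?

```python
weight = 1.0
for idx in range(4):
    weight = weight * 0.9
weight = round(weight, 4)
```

Exponential decay: 1.0 * 0.9^4
`weight` takes the values: 1.0 → 0.9 → 0.81 → 0.729 → 0.6561

Answer: 0.6561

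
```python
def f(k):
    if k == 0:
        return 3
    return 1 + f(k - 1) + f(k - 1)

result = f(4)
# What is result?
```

f(k) = 1 + 2·f(k-1), f(0)=3. Closed form: (3+1)·2^4 - 1 = 63.

Answer: 63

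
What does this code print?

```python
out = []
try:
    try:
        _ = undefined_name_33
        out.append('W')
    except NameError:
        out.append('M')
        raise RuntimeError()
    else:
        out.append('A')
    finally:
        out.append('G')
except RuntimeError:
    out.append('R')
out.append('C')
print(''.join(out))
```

Execution trace: 'M' (inner except NameError) → 'G' (inner finally) → 'R' (outer except RuntimeError) → 'C' (after the try/except). Output: MGRC

Answer: MGRC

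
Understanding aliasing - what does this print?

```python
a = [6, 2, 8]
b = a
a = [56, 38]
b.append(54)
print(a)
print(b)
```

Key concept: rebinding vs mutation: a is rebound to a new list, b still points at the original.
Step by step:
`a = [6, 2, 8]` → a = [6, 2, 8]
`b = a` → b = [6, 2, 8] (same object as a)
`a = [56, 38]` → a = [56, 38]
`b.append(54)` → b = [6, 2, 8, 54]
`print(a)` → prints [56, 38]
`print(b)` → prints [6, 2, 8, 54]

Answer:
[56, 38]
[6, 2, 8, 54]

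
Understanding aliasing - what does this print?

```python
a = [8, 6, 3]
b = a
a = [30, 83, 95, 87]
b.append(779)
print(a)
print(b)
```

Key concept: rebinding vs mutation: a is rebound to a new list, b still points at the original.
Step by step:
`a = [8, 6, 3]` → a = [8, 6, 3]
`b = a` → b = [8, 6, 3] (same object as a)
`a = [30, 83, 95, 87]` → a = [30, 83, 95, 87]
`b.append(779)` → b = [8, 6, 3, 779]
`print(a)` → prints [30, 83, 95, 87]
`print(b)` → prints [8, 6, 3, 779]

Answer:
[30, 83, 95, 87]
[8, 6, 3, 779]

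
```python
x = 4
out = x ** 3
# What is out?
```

Trace:
`x = 4` → x = 4
`out = x ** 3` → out = 64
So out = 64

Answer: 64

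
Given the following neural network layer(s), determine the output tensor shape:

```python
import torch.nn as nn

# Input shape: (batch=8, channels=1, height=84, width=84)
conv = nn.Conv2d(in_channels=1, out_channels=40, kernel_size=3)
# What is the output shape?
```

Input: (8, 1, 84, 84) -> Output: (8, 40, 82, 82)

Answer: (8, 40, 82, 82)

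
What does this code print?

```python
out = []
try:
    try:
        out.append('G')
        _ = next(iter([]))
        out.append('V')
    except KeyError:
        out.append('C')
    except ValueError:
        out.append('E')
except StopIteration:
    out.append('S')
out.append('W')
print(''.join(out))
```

Execution trace: 'G' (try body) → 'S' (outer except StopIteration) → 'W' (after the try/except). Output: GSW

Answer: GSW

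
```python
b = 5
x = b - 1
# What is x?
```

Trace:
`b = 5` → b = 5
`x = b - 1` → x = 4
So x = 4

Answer: 4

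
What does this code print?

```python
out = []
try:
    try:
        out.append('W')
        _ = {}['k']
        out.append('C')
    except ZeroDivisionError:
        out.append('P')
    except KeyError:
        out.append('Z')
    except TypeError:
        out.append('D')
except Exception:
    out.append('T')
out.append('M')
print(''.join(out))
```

Execution trace: 'W' (inner try body) → 'Z' (inner except KeyError) → 'M' (after the try/except). Output: WZM

Answer: WZM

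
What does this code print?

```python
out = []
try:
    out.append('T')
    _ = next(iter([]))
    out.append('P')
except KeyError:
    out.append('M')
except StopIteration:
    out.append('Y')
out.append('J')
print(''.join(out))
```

Execution trace: 'T' (try body) → 'Y' (except StopIteration) → 'J' (after the try/except). Output: TYJ

Answer: TYJ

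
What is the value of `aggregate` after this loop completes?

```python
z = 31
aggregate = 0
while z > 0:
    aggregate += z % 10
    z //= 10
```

Sum digits of 31
`aggregate` takes the values: 0 → 1 → 4

Answer: 4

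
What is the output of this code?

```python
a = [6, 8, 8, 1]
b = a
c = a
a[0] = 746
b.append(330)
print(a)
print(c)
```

Key concept: multiple aliases.
Step by step:
`a = [6, 8, 8, 1]` → a = [6, 8, 8, 1]
`b = a` → b = [6, 8, 8, 1] (same object as a)
`c = a` → c = [6, 8, 8, 1] (same object as a, b)
`a[0] = 746` → a = [746, 8, 8, 1] (same object as b, c); b = [746, 8, 8, 1] (same object as a, c); c = [746, 8, 8, 1] (same object as a, b)
`b.append(330)` → a = [746, 8, 8, 1, 330] (same object as b, c); b = [746, 8, 8, 1, 330] (same object as a, c); c = [746, 8, 8, 1, 330] (same object as a, b)
`print(a)` → prints [746, 8, 8, 1, 330]
`print(c)` → prints [746, 8, 8, 1, 330]

Answer:
[746, 8, 8, 1, 330]
[746, 8, 8, 1, 330]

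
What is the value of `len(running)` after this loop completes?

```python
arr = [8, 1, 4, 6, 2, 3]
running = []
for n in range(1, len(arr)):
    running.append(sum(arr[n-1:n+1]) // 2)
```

Number of 2-element averages
`running` takes the values: [] → [4] → [4, 2] → [4, 2, 5] → [4, 2, 5, 4] → [4, 2, 5, 4, 2]
So `len(running)` = 5

Answer: 5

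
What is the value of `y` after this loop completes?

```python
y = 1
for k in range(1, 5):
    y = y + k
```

Start at 1, add 1 through 4
`y` takes the values: 1 → 2 → 4 → 7 → 11

Answer: 11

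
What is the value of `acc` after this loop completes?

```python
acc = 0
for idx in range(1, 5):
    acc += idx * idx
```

Sum of squares 1² to 4² = 30
`acc` takes the values: 0 → 1 → 5 → 14 → 30

Answer: 30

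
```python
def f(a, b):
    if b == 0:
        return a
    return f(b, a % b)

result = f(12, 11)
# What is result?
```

f(12, 11) -> f(11, 1) -> f(1, 0) -> 1

Answer: 1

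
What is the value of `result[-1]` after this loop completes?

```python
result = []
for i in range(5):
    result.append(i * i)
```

Last element of squares 0 to 4
`result` takes the values: [] → [0] → [0, 1] → [0, 1, 4] → [0, 1, 4, 9] → [0, 1, 4, 9, 16]
So `result[-1]` = 16

Answer: 16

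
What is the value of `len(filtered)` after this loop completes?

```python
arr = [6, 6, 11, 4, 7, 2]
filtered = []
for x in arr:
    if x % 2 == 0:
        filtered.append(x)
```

Count even numbers in [6, 6, 11, 4, 7, 2]
`filtered` takes the values: [] → [6] → [6, 6] → [6, 6, 4] → [6, 6, 4, 2]
So `len(filtered)` = 4

Answer: 4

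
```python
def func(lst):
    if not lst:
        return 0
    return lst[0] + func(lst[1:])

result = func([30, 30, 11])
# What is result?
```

30 + 30 + 11 + 0 = 71

Answer: 71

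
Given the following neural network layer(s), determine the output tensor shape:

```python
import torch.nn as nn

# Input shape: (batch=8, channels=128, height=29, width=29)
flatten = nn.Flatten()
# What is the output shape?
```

Input: (8, 128, 29, 29) -> Output: (8, 107648)

Answer: (8, 107648)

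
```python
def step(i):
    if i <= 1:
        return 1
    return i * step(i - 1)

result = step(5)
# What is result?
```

step(5) = 5 * 4 * 3 * 2 * 1 = 120

Answer: 120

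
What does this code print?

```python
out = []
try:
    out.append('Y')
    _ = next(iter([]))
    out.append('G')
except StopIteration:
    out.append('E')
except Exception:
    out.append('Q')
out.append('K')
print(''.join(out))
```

Execution trace: 'Y' (try body) → 'E' (except StopIteration) → 'K' (after the try/except). Output: YEK

Answer: YEK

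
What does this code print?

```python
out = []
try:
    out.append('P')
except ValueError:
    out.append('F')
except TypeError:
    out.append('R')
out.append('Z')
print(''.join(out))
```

Execution trace: 'P' (try body, no exception) → 'Z' (after the try/except). Output: PZ

Answer: PZ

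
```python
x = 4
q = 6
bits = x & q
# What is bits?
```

Trace:
`x = 4` → x = 4
`q = 6` → q = 6
`bits = x & q` → bits = 4
So bits = 4

Answer: 4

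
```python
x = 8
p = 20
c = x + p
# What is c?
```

Trace:
`x = 8` → x = 8
`p = 20` → p = 20
`c = x + p` → c = 28
So c = 28

Answer: 28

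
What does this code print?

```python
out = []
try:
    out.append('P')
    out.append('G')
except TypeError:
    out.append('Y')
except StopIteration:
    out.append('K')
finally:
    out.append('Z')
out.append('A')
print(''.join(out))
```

Execution trace: 'P' (try body) → 'G' (try body, no exception) → 'Z' (finally) → 'A' (after the try/except). Output: PGZA

Answer: PGZA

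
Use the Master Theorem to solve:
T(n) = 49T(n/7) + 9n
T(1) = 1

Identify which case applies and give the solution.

a=49, b=7, f(n)=9n. log_7(49) = 2. Since c=1 < 2, Case 1 applies: T(n) = Θ(n^log_b(a)) = O(n^2).

Answer: O(n^2) - Case 1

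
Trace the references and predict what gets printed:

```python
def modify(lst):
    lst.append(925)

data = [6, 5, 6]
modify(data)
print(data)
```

Key concept: function modifies passed list.
Step by step:
`data = [6, 5, 6]` → data = [6, 5, 6]
`modify(data)` → data = [6, 5, 6, 925]
`print(data)` → prints [6, 5, 6, 925]

Answer: [6, 5, 6, 925]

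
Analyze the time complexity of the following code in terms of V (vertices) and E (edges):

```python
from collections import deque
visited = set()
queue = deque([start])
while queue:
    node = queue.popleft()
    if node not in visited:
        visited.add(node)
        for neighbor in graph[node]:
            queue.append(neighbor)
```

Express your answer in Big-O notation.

This is Breadth-first search on a graph. Time complexity: O(V + E).

Answer: O(V + E)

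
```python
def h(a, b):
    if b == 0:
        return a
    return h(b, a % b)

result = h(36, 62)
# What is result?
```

h(36, 62) -> h(62, 36) -> h(36, 26) -> h(26, 10) -> h(10, 6) -> h(6, 4) -> h(4, 2) -> h(2, 0) -> 2

Answer: 2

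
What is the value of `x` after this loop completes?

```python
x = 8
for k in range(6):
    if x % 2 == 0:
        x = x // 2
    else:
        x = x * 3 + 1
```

Collatz-style transformation from 8
`x` takes the values: 8 → 4 → 2 → 1 → 4 → 2 → 1

Answer: 1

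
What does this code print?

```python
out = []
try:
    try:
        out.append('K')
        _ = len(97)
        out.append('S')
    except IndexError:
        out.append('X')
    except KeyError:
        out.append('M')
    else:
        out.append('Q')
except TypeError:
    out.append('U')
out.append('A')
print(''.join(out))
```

Execution trace: 'K' (try body) → 'U' (outer except TypeError) → 'A' (after the try/except). Output: KUA

Answer: KUA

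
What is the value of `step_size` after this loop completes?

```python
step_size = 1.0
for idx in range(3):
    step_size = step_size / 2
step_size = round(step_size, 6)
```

Halving LR 3 times: 1 / 2^3
`step_size` takes the values: 1.0 → 0.5 → 0.25 → 0.125

Answer: 0.125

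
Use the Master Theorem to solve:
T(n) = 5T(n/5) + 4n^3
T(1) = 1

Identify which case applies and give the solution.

a=5, b=5, f(n)=4n^3. log_5(5) = 1. Since c=3 > 1 and the regularity condition holds (5(n/5)^3 = (5/5^3)n^3 with 5/5^3 < 1), Case 3 applies: T(n) = Θ(f(n)) = O(n^3).

Answer: O(n^3) - Case 3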